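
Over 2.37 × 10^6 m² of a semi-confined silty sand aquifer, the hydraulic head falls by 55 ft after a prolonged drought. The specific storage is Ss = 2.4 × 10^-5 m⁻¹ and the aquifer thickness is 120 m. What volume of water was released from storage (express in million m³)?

S = Ss × b = 2.4 × 10^-5 m⁻¹ × 120 m = 2.88 × 10^-3
Δh = 55 ft = 16.76 m
ΔV = S × A × Δh = 0.00288 × 2.37 × 10^6 m² × 16.76 m = 1.144 × 10^5 m³
ΔV = 1.144 × 10^5 m³ = 0.1144 million m³

ΔV ≈ 0.114 million m³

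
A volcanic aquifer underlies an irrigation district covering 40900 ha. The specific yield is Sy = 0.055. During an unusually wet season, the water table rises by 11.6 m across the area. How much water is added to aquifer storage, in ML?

A = 40900 ha = 4.09 × 10^8 m²
ΔV = Sy × A × Δh = 0.055 × 4.09 × 10^8 m² × 11.6 m = 2.609 × 10^8 m³
ΔV = 2.609 × 10^8 m³ = 2.609 × 10^5 ML

ΔV ≈ 2.61 × 10^5 ML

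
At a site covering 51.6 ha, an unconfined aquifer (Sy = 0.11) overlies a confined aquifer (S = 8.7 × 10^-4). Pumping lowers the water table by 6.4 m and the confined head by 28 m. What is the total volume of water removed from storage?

A = 51.6 ha = 5.16 × 10^5 m²
Unconfined: ΔV_u = Sy × A × Δh_u = 0.11 × 5.16 × 10^5 × 6.4 = 3.633 × 10^5 m³
Confined: ΔV_c = S × A × Δh_c = 8.7 × 10^-4 × 5.16 × 10^5 × 28 = 12570 m³
Total ΔV = 3.633 × 10^5 + 12570 = 3.758 × 10^5 m³

ΔV ≈ 3.76 × 10^5 m³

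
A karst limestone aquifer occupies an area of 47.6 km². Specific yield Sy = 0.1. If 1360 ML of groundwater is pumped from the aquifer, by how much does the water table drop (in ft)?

A = 47.6 km² = 4.76 × 10^7 m²
ΔV = 1360 ML = 1.36 × 10^6 m³
Δh = ΔV / (Sy × A) = 1.36 × 10^6 m³ / (0.1 × 4.76 × 10^7 m²) = 0.2857 m
Δh = 0.2857 m = 0.9374 ft

Δh ≈ 0.937 ft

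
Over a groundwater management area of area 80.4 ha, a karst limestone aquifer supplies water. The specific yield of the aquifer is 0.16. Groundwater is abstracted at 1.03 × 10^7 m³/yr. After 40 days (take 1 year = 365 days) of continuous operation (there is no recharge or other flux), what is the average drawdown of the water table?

A = 80.4 ha = 8.04 × 10^5 m²
Q = 1.03 × 10^7 m³/yr = 28220 m³/d
ΔV = Q × t = 28220 m³/d × 40 d = 1.129 × 10^6 m³
Δh = ΔV / (Sy × A) = 1.129 × 10^6 / (0.16 × 8.04 × 10^5) = 8.775 m

Δh ≈ 8.77 m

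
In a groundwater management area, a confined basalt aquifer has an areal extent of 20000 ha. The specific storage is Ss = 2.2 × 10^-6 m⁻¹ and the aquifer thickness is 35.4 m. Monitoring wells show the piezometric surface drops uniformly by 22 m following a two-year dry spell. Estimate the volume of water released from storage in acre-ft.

ΔV ≈ 278 acre-ft

S = Ss × b = 2.2 × 10^-6 m⁻¹ × 35.4 m = 7.788 × 10^-5
A = 20000 ha = 2 × 10^8 m²
ΔV = S × A × Δh = 7.788 × 10^-5 × 2 × 10^8 m² × 22 m = 3.427 × 10^5 m³
ΔV = 3.427 × 10^5 m³ = 277.8 acre-ft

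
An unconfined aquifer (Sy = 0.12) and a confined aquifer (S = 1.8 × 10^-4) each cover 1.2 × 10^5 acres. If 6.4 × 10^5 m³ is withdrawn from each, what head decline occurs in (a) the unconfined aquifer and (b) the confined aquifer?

A = 1.2 × 10^5 acres = 4.856 × 10^8 m²
Unconfined: Δh_u = ΔV/(Sy·A) = 6.4 × 10^5/(0.12 × 4.856 × 10^8) = 0.01098 m
Confined: Δh_c = ΔV/(S·A) = 6.4 × 10^5/(1.8 × 10^-4 × 4.856 × 10^8) = 7.322 m

Δh_u ≈ 0.011 m; Δh_c ≈ 7.32 m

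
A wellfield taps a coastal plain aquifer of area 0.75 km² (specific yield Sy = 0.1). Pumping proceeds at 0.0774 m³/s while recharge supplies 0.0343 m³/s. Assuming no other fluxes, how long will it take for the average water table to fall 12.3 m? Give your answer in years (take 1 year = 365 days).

t ≈ 0.679 years

A = 0.75 km² = 7.5 × 10^5 m²
ΔV = Sy × A × Δh = 0.1 × 7.5 × 10^5 × 12.3 = 9.225 × 10^5 m³
Net withdrawal = 0.0774 − 0.0343 = 0.0431 m³/s = 3724 m³/d
t = ΔV / Q = 9.225 × 10^5 m³ / 3724 m³/d = 247.7 d
t = 247.7 d ≈ 0.6787 years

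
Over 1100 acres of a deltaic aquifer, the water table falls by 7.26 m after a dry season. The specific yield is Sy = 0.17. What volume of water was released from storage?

ΔV ≈ 5.49 × 10^6 m³

A = 1100 acres = 4.452 × 10^6 m²
ΔV = Sy × A × Δh = 0.17 × 4.452 × 10^6 m² × 7.26 m = 5.494 × 10^6 m³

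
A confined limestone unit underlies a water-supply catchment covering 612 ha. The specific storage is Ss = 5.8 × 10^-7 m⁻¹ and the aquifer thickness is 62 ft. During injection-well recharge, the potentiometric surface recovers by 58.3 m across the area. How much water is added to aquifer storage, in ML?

b = 62 ft = 18.9 m
S = Ss × b = 5.8 × 10^-7 m⁻¹ × 18.9 m = 1.096 × 10^-5
A = 612 ha = 6.12 × 10^6 m²
ΔV = S × A × Δh = 1.096 × 10^-5 × 6.12 × 10^6 m² × 58.3 m = 3911 m³
ΔV = 3911 m³ = 3.911 ML

ΔV ≈ 3.91 ML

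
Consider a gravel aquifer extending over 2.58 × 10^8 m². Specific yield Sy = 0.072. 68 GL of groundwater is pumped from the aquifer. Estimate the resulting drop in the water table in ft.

ΔV = 68 GL = 6.8 × 10^7 m³
Δh = ΔV / (Sy × A) = 6.8 × 10^7 m³ / (0.072 × 2.58 × 10^8 m²) = 3.661 m
Δh = 3.661 m = 12.01 ft

Δh ≈ 12 ft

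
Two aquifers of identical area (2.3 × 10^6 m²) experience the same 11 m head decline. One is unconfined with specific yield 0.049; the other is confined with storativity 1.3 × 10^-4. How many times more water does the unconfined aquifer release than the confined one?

Unconfined: ΔV_u = Sy × A × Δh = 0.049 × 2.3 × 10^6 × 11 = 1.24 × 10^6 m³
Confined: ΔV_c = S × A × Δh = 1.3 × 10^-4 × 2.3 × 10^6 × 11 = 3289 m³
Ratio = ΔV_u / ΔV_c = Sy / S = 0.049 / 1.3 × 10^-4 = 376.9

ΔV_u / ΔV_c ≈ 377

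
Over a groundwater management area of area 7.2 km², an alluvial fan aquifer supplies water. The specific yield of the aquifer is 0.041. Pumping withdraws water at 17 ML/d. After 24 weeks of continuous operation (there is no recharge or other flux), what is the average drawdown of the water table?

Δh ≈ 9.67 m

A = 7.2 km² = 7.2 × 10^6 m²
Q = 17 ML/d = 17000 m³/d
t = 24 weeks = 168 d
ΔV = Q × t = 17000 m³/d × 168 d = 2.856 × 10^6 m³
Δh = ΔV / (Sy × A) = 2.856 × 10^6 / (0.041 × 7.2 × 10^6) = 9.675 m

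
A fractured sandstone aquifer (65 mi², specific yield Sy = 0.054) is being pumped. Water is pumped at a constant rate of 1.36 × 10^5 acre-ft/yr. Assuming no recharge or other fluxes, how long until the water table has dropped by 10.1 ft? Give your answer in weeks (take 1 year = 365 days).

A = 65 mi² = 1.683 × 10^8 m²
Δh = 10.1 ft = 3.078 m
ΔV = Sy × A × Δh = 0.054 × 1.683 × 10^8 × 3.078 = 2.799 × 10^7 m³
Q = 1.36 × 10^5 acre-ft/yr = 4.596 × 10^5 m³/d
t = ΔV / Q = 2.799 × 10^7 m³ / 4.596 × 10^5 m³/d = 60.89 d
t = 60.89 d ≈ 8.699 weeks

t ≈ 8.7 weeks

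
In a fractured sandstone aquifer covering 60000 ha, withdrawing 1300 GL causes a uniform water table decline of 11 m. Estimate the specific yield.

A = 60000 ha = 6 × 10^8 m²
ΔV = 1300 GL = 1.3 × 10^9 m³
Sy = ΔV / (A × Δh) = 1.3 × 10^9 m³ / (6 × 10^8 m² × 11 m) = 0.197

Sy ≈ 0.2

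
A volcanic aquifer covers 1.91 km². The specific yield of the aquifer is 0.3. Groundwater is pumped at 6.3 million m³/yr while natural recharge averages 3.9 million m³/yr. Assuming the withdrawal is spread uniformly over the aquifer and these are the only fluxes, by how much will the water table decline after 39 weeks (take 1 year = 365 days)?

Δh ≈ 3.13 m

A = 1.91 km² = 1.91 × 10^6 m²
Net abstraction = 6.3 − 3.9 = 2.4 million m³/yr
Q_net = 2.4 million m³/yr = 6575 m³/d
t = 39 weeks = 273 d
ΔV = Q × t = 6575 m³/d × 273 d = 1.795 × 10^6 m³
Δh = ΔV / (Sy × A) = 1.795 × 10^6 / (0.3 × 1.91 × 10^6) = 3.133 m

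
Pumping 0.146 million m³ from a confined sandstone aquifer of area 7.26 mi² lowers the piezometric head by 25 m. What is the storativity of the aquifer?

S ≈ 3.1 × 10^-4

A = 7.26 mi² = 1.88 × 10^7 m²
ΔV = 0.146 million m³ = 1.46 × 10^5 m³
S = ΔV / (A × Δh) = 1.46 × 10^5 m³ / (1.88 × 10^7 m² × 25 m) = 3.106 × 10^-4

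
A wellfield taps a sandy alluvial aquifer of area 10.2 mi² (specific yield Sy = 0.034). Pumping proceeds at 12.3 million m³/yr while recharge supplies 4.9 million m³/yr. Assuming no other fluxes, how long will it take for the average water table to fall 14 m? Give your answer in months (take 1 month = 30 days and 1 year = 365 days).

t ≈ 20.7 months

A = 10.2 mi² = 2.642 × 10^7 m²
ΔV = Sy × A × Δh = 0.034 × 2.642 × 10^7 × 14 = 1.257 × 10^7 m³
Net withdrawal = 12.3 − 4.9 = 7.4 million m³/yr = 20270 m³/d
t = ΔV / Q = 1.257 × 10^7 m³ / 20270 m³/d = 620.2 d
t = 620.2 d ≈ 20.67 months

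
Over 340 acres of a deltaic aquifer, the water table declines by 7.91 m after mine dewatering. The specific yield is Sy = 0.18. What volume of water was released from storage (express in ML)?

ΔV ≈ 1960 ML

A = 340 acres = 1.376 × 10^6 m²
ΔV = Sy × A × Δh = 0.18 × 1.376 × 10^6 m² × 7.91 m = 1.959 × 10^6 m³
ΔV = 1.959 × 10^6 m³ = 1959 ML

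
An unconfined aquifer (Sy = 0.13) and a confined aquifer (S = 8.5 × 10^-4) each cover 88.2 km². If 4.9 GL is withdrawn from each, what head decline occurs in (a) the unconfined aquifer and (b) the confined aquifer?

Δh_u ≈ 0.427 m; Δh_c ≈ 65.4 m

A = 88.2 km² = 8.82 × 10^7 m²
ΔV = 4.9 GL = 4.9 × 10^6 m³
Unconfined: Δh_u = ΔV/(Sy·A) = 4.9 × 10^6/(0.13 × 8.82 × 10^7) = 0.4274 m
Confined: Δh_c = ΔV/(S·A) = 4.9 × 10^6/(8.5 × 10^-4 × 8.82 × 10^7) = 65.36 m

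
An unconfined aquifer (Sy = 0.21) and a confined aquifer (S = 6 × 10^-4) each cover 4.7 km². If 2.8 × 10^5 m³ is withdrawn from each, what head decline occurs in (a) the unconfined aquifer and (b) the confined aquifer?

Δh_u ≈ 0.284 m; Δh_c ≈ 99.3 m

A = 4.7 km² = 4.7 × 10^6 m²
Unconfined: Δh_u = ΔV/(Sy·A) = 2.8 × 10^5/(0.21 × 4.7 × 10^6) = 0.2837 m
Confined: Δh_c = ΔV/(S·A) = 2.8 × 10^5/(6 × 10^-4 × 4.7 × 10^6) = 99.29 m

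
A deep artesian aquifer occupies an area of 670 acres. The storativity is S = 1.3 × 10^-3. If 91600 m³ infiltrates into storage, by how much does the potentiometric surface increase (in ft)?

A = 670 acres = 2.711 × 10^6 m²
Δh = ΔV / (S × A) = 91600 m³ / (0.0013 × 2.711 × 10^6 m²) = 25.99 m
Δh = 25.99 m = 85.26 ft

Δh ≈ 85.3 ft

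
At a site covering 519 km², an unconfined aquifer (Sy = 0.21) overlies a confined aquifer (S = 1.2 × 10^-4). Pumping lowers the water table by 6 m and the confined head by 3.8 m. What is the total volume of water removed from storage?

A = 519 km² = 5.19 × 10^8 m²
Unconfined: ΔV_u = Sy × A × Δh_u = 0.21 × 5.19 × 10^8 × 6 = 6.539 × 10^8 m³
Confined: ΔV_c = S × A × Δh_c = 1.2 × 10^-4 × 5.19 × 10^8 × 3.8 = 2.367 × 10^5 m³
Total ΔV = 6.539 × 10^8 + 2.367 × 10^5 = 6.542 × 10^8 m³

ΔV ≈ 6.54 × 10^8 m³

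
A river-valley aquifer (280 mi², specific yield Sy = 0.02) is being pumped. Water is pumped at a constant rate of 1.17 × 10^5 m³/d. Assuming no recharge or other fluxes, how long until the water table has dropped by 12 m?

t ≈ 1490 days

A = 280 mi² = 7.252 × 10^8 m²
ΔV = Sy × A × Δh = 0.02 × 7.252 × 10^8 × 12 = 1.74 × 10^8 m³
t = ΔV / Q = 1.74 × 10^8 m³ / 1.17 × 10^5 m³/d = 1488 d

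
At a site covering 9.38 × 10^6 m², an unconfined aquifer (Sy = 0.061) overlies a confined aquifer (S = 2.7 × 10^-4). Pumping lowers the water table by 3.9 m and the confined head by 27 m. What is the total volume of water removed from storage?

ΔV ≈ 2.3 × 10^6 m³

Unconfined: ΔV_u = Sy × A × Δh_u = 0.061 × 9.38 × 10^6 × 3.9 = 2.232 × 10^6 m³
Confined: ΔV_c = S × A × Δh_c = 2.7 × 10^-4 × 9.38 × 10^6 × 27 = 68380 m³
Total ΔV = 2.232 × 10^6 + 68380 = 2.3 × 10^6 m³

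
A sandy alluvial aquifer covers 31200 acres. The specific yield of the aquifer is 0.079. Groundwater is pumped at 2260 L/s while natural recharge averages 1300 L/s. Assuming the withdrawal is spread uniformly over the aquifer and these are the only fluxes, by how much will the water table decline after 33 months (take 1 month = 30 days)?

A = 31200 acres = 1.263 × 10^8 m²
Net abstraction = 2260 − 1300 = 960 L/s
Q_net = 960 L/s = 82940 m³/d
t = 33 months = 990 d
ΔV = Q × t = 82940 m³/d × 990 d = 8.211 × 10^7 m³
Δh = ΔV / (Sy × A) = 8.211 × 10^7 / (0.079 × 1.263 × 10^8) = 8.232 m

Δh ≈ 8.23 m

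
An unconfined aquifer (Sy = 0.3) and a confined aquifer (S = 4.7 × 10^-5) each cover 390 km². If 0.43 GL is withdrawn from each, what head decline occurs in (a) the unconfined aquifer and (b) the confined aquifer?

Δh_u ≈ 0.00368 m; Δh_c ≈ 23.5 m

A = 390 km² = 3.9 × 10^8 m²
ΔV = 0.43 GL = 4.3 × 10^5 m³
Unconfined: Δh_u = ΔV/(Sy·A) = 4.3 × 10^5/(0.3 × 3.9 × 10^8) = 0.003675 m
Confined: Δh_c = ΔV/(S·A) = 4.3 × 10^5/(4.7 × 10^-5 × 3.9 × 10^8) = 23.46 m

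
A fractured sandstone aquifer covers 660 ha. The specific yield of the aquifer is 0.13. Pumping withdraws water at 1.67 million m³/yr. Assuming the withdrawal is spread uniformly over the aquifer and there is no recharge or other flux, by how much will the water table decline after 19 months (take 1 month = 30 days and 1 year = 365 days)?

Δh ≈ 3.04 m

A = 660 ha = 6.6 × 10^6 m²
Q = 1.67 million m³/yr = 4575 m³/d
t = 19 months = 570 d
ΔV = Q × t = 4575 m³/d × 570 d = 2.608 × 10^6 m³
Δh = ΔV / (Sy × A) = 2.608 × 10^6 / (0.13 × 6.6 × 10^6) = 3.04 m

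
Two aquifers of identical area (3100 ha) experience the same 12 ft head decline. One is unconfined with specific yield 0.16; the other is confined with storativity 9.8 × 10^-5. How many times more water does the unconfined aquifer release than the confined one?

A = 3100 ha = 3.1 × 10^7 m²
Δh = 12 ft = 3.658 m
Unconfined: ΔV_u = Sy × A × Δh = 0.16 × 3.1 × 10^7 × 3.658 = 1.814 × 10^7 m³
Confined: ΔV_c = S × A × Δh = 9.8 × 10^-5 × 3.1 × 10^7 × 3.658 = 11110 m³
Ratio = ΔV_u / ΔV_c = Sy / S = 0.16 / 9.8 × 10^-5 = 1633

ΔV_u / ΔV_c ≈ 1630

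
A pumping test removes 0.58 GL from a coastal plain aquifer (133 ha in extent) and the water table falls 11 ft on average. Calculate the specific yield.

A = 133 ha = 1.33 × 10^6 m²
Δh = 11 ft = 3.353 m
ΔV = 0.58 GL = 5.8 × 10^5 m³
Sy = ΔV / (A × Δh) = 5.8 × 10^5 m³ / (1.33 × 10^6 m² × 3.353 m) = 0.1301

Sy ≈ 0.13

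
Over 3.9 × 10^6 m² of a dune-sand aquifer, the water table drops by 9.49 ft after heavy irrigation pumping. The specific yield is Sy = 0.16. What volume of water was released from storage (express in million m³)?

ΔV ≈ 1.8 million m³

Δh = 9.49 ft = 2.893 m
ΔV = Sy × A × Δh = 0.16 × 3.9 × 10^6 m² × 2.893 m = 1.805 × 10^6 m³
ΔV = 1.805 × 10^6 m³ = 1.805 million m³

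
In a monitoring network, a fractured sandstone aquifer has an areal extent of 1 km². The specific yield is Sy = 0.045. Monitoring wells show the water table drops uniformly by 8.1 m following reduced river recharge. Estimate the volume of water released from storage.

A = 1 km² = 1 × 10^6 m²
ΔV = Sy × A × Δh = 0.045 × 1 × 10^6 m² × 8.1 m = 3.645 × 10^5 m³

ΔV ≈ 3.65 × 10^5 m³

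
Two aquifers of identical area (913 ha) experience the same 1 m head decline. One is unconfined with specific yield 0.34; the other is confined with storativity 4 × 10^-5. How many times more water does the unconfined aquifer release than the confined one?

ΔV_u / ΔV_c ≈ 8500

A = 913 ha = 9.13 × 10^6 m²
Unconfined: ΔV_u = Sy × A × Δh = 0.34 × 9.13 × 10^6 × 1 = 3.104 × 10^6 m³
Confined: ΔV_c = S × A × Δh = 4 × 10^-5 × 9.13 × 10^6 × 1 = 365.2 m³
Ratio = ΔV_u / ΔV_c = Sy / S = 0.34 / 4 × 10^-5 = 8500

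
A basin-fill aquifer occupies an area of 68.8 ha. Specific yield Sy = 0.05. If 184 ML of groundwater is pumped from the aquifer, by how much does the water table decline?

Δh ≈ 5.35 m

A = 68.8 ha = 6.88 × 10^5 m²
ΔV = 184 ML = 1.84 × 10^5 m³
Δh = ΔV / (Sy × A) = 1.84 × 10^5 m³ / (0.05 × 6.88 × 10^5 m²) = 5.349 m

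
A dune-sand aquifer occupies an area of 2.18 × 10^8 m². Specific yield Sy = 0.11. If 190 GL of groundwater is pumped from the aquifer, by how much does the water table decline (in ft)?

ΔV = 190 GL = 1.9 × 10^8 m³
Δh = ΔV / (Sy × A) = 1.9 × 10^8 m³ / (0.11 × 2.18 × 10^8 m²) = 7.923 m
Δh = 7.923 m = 25.99 ft

Δh ≈ 26 ft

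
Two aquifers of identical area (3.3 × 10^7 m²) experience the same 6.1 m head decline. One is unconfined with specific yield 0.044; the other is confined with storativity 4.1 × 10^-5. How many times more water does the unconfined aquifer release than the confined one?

Unconfined: ΔV_u = Sy × A × Δh = 0.044 × 3.3 × 10^7 × 6.1 = 8.857 × 10^6 m³
Confined: ΔV_c = S × A × Δh = 4.1 × 10^-5 × 3.3 × 10^7 × 6.1 = 8253 m³
Ratio = ΔV_u / ΔV_c = Sy / S = 0.044 / 4.1 × 10^-5 = 1073

ΔV_u / ΔV_c ≈ 1070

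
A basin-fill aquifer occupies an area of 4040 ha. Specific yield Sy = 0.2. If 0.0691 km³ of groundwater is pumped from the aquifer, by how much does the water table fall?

Δh ≈ 8.55 m

A = 4040 ha = 4.04 × 10^7 m²
ΔV = 0.0691 km³ = 6.91 × 10^7 m³
Δh = ΔV / (Sy × A) = 6.91 × 10^7 m³ / (0.2 × 4.04 × 10^7 m²) = 8.552 m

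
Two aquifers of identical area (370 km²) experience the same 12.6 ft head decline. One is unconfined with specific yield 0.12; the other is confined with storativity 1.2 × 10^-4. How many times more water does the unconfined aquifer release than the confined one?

ΔV_u / ΔV_c ≈ 1000

A = 370 km² = 3.7 × 10^8 m²
Δh = 12.6 ft = 3.84 m
Unconfined: ΔV_u = Sy × A × Δh = 0.12 × 3.7 × 10^8 × 3.84 = 1.705 × 10^8 m³
Confined: ΔV_c = S × A × Δh = 1.2 × 10^-4 × 3.7 × 10^8 × 3.84 = 1.705 × 10^5 m³
Ratio = ΔV_u / ΔV_c = Sy / S = 0.12 / 1.2 × 10^-4 = 1000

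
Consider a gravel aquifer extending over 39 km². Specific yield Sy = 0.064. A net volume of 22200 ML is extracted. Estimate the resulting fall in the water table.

Δh ≈ 8.89 m

A = 39 km² = 3.9 × 10^7 m²
ΔV = 22200 ML = 2.22 × 10^7 m³
Δh = ΔV / (Sy × A) = 2.22 × 10^7 m³ / (0.064 × 3.9 × 10^7 m²) = 8.894 m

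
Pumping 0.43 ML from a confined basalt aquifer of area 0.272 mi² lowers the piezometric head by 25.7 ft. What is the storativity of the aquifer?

A = 0.272 mi² = 7.045 × 10^5 m²
Δh = 25.7 ft = 7.833 m
ΔV = 0.43 ML = 430 m³
S = ΔV / (A × Δh) = 430 m³ / (7.045 × 10^5 m² × 7.833 m) = 7.792 × 10^-5

S ≈ 7.8 × 10^-5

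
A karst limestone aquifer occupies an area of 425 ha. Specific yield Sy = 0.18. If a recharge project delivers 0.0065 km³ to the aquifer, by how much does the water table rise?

A = 425 ha = 4.25 × 10^6 m²
ΔV = 0.0065 km³ = 6.5 × 10^6 m³
Δh = ΔV / (Sy × A) = 6.5 × 10^6 m³ / (0.18 × 4.25 × 10^6 m²) = 8.497 m

Δh ≈ 8.5 m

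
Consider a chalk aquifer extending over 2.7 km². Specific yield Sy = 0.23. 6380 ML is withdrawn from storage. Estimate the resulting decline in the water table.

Δh ≈ 10.3 m

A = 2.7 km² = 2.7 × 10^6 m²
ΔV = 6380 ML = 6.38 × 10^6 m³
Δh = ΔV / (Sy × A) = 6.38 × 10^6 m³ / (0.23 × 2.7 × 10^6 m²) = 10.27 m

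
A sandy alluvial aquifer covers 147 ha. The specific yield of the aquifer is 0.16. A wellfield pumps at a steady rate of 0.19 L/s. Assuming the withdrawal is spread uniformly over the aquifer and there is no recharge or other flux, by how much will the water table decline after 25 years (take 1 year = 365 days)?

Δh ≈ 0.637 m

A = 147 ha = 1.47 × 10^6 m²
Q = 0.19 L/s = 16.42 m³/d
t = 25 years = 9125 d
ΔV = Q × t = 16.42 m³/d × 9125 d = 1.498 × 10^5 m³
Δh = ΔV / (Sy × A) = 1.498 × 10^5 / (0.16 × 1.47 × 10^6) = 0.6369 m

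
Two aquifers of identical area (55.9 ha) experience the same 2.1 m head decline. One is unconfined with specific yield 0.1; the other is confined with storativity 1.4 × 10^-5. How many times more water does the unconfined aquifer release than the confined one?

ΔV_u / ΔV_c ≈ 7140

A = 55.9 ha = 5.59 × 10^5 m²
Unconfined: ΔV_u = Sy × A × Δh = 0.1 × 5.59 × 10^5 × 2.1 = 1.174 × 10^5 m³
Confined: ΔV_c = S × A × Δh = 1.4 × 10^-5 × 5.59 × 10^5 × 2.1 = 16.43 m³
Ratio = ΔV_u / ΔV_c = Sy / S = 0.1 / 1.4 × 10^-5 = 7143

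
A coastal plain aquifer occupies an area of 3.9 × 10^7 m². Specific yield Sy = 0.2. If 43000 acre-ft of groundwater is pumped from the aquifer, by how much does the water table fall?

ΔV = 43000 acre-ft = 5.304 × 10^7 m³
Δh = ΔV / (Sy × A) = 5.304 × 10^7 m³ / (0.2 × 3.9 × 10^7 m²) = 6.8 m

Δh ≈ 6.8 m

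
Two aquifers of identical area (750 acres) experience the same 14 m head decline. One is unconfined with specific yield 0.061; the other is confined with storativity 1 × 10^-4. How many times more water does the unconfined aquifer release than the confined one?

A = 750 acres = 3.035 × 10^6 m²
Unconfined: ΔV_u = Sy × A × Δh = 0.061 × 3.035 × 10^6 × 14 = 2.592 × 10^6 m³
Confined: ΔV_c = S × A × Δh = 1 × 10^-4 × 3.035 × 10^6 × 14 = 4249 m³
Ratio = ΔV_u / ΔV_c = Sy / S = 0.061 / 1 × 10^-4 = 610

ΔV_u / ΔV_c ≈ 610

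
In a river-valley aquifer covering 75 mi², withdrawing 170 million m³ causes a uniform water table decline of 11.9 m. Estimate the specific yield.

A = 75 mi² = 1.942 × 10^8 m²
ΔV = 170 million m³ = 1.7 × 10^8 m³
Sy = ΔV / (A × Δh) = 1.7 × 10^8 m³ / (1.942 × 10^8 m² × 11.9 m) = 0.07354

Sy ≈ 0.074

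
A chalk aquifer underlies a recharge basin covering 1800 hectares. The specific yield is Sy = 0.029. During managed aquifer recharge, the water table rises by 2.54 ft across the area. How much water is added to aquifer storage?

A = 1800 hectares = 1.8 × 10^7 m²
Δh = 2.54 ft = 0.7742 m
ΔV = Sy × A × Δh = 0.029 × 1.8 × 10^7 m² × 0.7742 m = 4.041 × 10^5 m³

ΔV ≈ 4.04 × 10^5 m³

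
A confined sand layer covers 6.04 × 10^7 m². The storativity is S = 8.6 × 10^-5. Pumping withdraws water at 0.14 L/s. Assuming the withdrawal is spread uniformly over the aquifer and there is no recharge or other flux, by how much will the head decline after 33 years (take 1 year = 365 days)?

Δh ≈ 28 m

Q = 0.14 L/s = 12.1 m³/d
t = 33 years = 12040 d
ΔV = Q × t = 12.1 m³/d × 12040 d = 1.457 × 10^5 m³
Δh = ΔV / (S × A) = 1.457 × 10^5 / (8.6 × 10^-5 × 6.04 × 10^7) = 28.05 m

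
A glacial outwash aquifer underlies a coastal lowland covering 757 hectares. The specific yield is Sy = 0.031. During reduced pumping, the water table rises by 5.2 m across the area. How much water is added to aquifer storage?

ΔV ≈ 1.22 × 10^6 m³

A = 757 hectares = 7.57 × 10^6 m²
ΔV = Sy × A × Δh = 0.031 × 7.57 × 10^6 m² × 5.2 m = 1.22 × 10^6 m³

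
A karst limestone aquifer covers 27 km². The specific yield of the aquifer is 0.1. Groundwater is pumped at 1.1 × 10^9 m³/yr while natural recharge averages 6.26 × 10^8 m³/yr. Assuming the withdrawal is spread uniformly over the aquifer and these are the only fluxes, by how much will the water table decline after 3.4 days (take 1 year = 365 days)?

Δh ≈ 1.64 m

A = 27 km² = 2.7 × 10^7 m²
Net abstraction = 1.1 × 10^9 − 6.26 × 10^8 = 4.74 × 10^8 m³/yr
Q_net = 4.74 × 10^8 m³/yr = 1.299 × 10^6 m³/d
ΔV = Q × t = 1.299 × 10^6 m³/d × 3.4 d = 4.415 × 10^6 m³
Δh = ΔV / (Sy × A) = 4.415 × 10^6 / (0.1 × 2.7 × 10^7) = 1.635 m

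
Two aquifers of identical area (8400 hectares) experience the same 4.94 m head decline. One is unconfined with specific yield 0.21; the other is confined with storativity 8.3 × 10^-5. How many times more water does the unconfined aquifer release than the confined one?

ΔV_u / ΔV_c ≈ 2530

A = 8400 hectares = 8.4 × 10^7 m²
Unconfined: ΔV_u = Sy × A × Δh = 0.21 × 8.4 × 10^7 × 4.94 = 8.714 × 10^7 m³
Confined: ΔV_c = S × A × Δh = 8.3 × 10^-5 × 8.4 × 10^7 × 4.94 = 34440 m³
Ratio = ΔV_u / ΔV_c = Sy / S = 0.21 / 8.3 × 10^-5 = 2530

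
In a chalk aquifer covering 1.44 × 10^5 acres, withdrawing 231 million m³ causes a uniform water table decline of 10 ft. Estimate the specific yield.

A = 1.44 × 10^5 acres = 5.827 × 10^8 m²
Δh = 10 ft = 3.048 m
ΔV = 231 million m³ = 2.31 × 10^8 m³
Sy = ΔV / (A × Δh) = 2.31 × 10^8 m³ / (5.827 × 10^8 m² × 3.048 m) = 0.1301

Sy ≈ 0.13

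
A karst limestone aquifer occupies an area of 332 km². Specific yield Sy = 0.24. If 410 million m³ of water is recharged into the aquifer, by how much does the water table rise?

Δh ≈ 5.15 m

A = 332 km² = 3.32 × 10^8 m²
ΔV = 410 million m³ = 4.1 × 10^8 m³
Δh = ΔV / (Sy × A) = 4.1 × 10^8 m³ / (0.24 × 3.32 × 10^8 m²) = 5.146 m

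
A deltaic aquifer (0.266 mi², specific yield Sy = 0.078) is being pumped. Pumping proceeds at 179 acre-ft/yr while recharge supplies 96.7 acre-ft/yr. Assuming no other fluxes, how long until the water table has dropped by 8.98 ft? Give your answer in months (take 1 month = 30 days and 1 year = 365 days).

t ≈ 17.6 months

A = 0.266 mi² = 6.889 × 10^5 m²
Δh = 8.98 ft = 2.737 m
ΔV = Sy × A × Δh = 0.078 × 6.889 × 10^5 × 2.737 = 1.471 × 10^5 m³
Net withdrawal = 179 − 96.7 = 82.3 acre-ft/yr = 278.1 m³/d
t = ΔV / Q = 1.471 × 10^5 m³ / 278.1 m³/d = 528.8 d
t = 528.8 d ≈ 17.63 months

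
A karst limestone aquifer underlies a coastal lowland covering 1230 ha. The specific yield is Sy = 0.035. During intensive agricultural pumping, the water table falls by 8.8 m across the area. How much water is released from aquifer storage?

A = 1230 ha = 1.23 × 10^7 m²
ΔV = Sy × A × Δh = 0.035 × 1.23 × 10^7 m² × 8.8 m = 3.788 × 10^6 m³

ΔV ≈ 3.79 × 10^6 m³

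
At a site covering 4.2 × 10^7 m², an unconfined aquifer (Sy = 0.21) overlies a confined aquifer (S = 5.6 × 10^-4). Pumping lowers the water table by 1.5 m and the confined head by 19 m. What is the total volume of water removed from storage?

Unconfined: ΔV_u = Sy × A × Δh_u = 0.21 × 4.2 × 10^7 × 1.5 = 1.323 × 10^7 m³
Confined: ΔV_c = S × A × Δh_c = 5.6 × 10^-4 × 4.2 × 10^7 × 19 = 4.469 × 10^5 m³
Total ΔV = 1.323 × 10^7 + 4.469 × 10^5 = 1.368 × 10^7 m³

ΔV ≈ 1.37 × 10^7 m³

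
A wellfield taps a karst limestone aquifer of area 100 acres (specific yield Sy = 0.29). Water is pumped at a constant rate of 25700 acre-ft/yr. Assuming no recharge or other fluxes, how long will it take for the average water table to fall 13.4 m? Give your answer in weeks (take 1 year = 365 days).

t ≈ 2.59 weeks

A = 100 acres = 4.047 × 10^5 m²
ΔV = Sy × A × Δh = 0.29 × 4.047 × 10^5 × 13.4 = 1.573 × 10^6 m³
Q = 25700 acre-ft/yr = 86850 m³/d
t = ΔV / Q = 1.573 × 10^6 m³ / 86850 m³/d = 18.11 d
t = 18.11 d ≈ 2.587 weeks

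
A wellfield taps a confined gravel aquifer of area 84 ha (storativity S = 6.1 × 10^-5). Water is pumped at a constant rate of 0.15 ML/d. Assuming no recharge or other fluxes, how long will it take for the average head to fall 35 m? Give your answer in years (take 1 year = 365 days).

t ≈ 0.0328 years

A = 84 ha = 8.4 × 10^5 m²
ΔV = S × A × Δh = 6.1 × 10^-5 × 8.4 × 10^5 × 35 = 1793 m³
Q = 0.15 ML/d = 150 m³/d
t = ΔV / Q = 1793 m³ / 150 m³/d = 11.96 d
t = 11.96 d ≈ 0.03276 years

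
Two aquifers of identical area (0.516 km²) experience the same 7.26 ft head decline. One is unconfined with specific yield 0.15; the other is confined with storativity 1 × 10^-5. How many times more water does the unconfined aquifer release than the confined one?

A = 0.516 km² = 5.16 × 10^5 m²
Δh = 7.26 ft = 2.213 m
Unconfined: ΔV_u = Sy × A × Δh = 0.15 × 5.16 × 10^5 × 2.213 = 1.713 × 10^5 m³
Confined: ΔV_c = S × A × Δh = 1 × 10^-5 × 5.16 × 10^5 × 2.213 = 11.42 m³
Ratio = ΔV_u / ΔV_c = Sy / S = 0.15 / 1 × 10^-5 = 15000

ΔV_u / ΔV_c ≈ 15000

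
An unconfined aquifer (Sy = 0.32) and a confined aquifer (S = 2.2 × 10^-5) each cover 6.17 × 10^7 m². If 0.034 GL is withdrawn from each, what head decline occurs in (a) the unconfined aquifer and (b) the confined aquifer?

ΔV = 0.034 GL = 34000 m³
Unconfined: Δh_u = ΔV/(Sy·A) = 34000/(0.32 × 6.17 × 10^7) = 0.001722 m
Confined: Δh_c = ΔV/(S·A) = 34000/(2.2 × 10^-5 × 6.17 × 10^7) = 25.05 m

Δh_u ≈ 0.00172 m; Δh_c ≈ 25 m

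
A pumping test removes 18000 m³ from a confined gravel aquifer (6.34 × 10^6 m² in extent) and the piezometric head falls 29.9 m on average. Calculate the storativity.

S ≈ 9.5 × 10^-5

S = ΔV / (A × Δh) = 18000 m³ / (6.34 × 10^6 m² × 29.9 m) = 9.495 × 10^-5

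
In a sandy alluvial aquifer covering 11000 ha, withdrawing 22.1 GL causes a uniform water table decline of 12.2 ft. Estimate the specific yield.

A = 11000 ha = 1.1 × 10^8 m²
Δh = 12.2 ft = 3.719 m
ΔV = 22.1 GL = 2.21 × 10^7 m³
Sy = ΔV / (A × Δh) = 2.21 × 10^7 m³ / (1.1 × 10^8 m² × 3.719 m) = 0.05403

Sy ≈ 0.054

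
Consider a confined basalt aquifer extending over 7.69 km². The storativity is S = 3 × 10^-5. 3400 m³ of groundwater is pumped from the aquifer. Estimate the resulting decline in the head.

A = 7.69 km² = 7.69 × 10^6 m²
Δh = ΔV / (S × A) = 3400 m³ / (3 × 10^-5 × 7.69 × 10^6 m²) = 14.74 m

Δh ≈ 14.7 m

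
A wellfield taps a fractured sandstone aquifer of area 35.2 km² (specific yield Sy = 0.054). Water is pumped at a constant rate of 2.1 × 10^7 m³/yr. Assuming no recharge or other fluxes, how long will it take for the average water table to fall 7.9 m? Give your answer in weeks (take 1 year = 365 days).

t ≈ 37.3 weeks

A = 35.2 km² = 3.52 × 10^7 m²
ΔV = Sy × A × Δh = 0.054 × 3.52 × 10^7 × 7.9 = 1.502 × 10^7 m³
Q = 2.1 × 10^7 m³/yr = 57530 m³/d
t = ΔV / Q = 1.502 × 10^7 m³ / 57530 m³/d = 261 d
t = 261 d ≈ 37.29 weeks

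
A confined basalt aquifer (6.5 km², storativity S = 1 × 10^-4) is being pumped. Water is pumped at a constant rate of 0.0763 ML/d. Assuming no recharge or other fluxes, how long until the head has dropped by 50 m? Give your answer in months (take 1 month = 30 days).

A = 6.5 km² = 6.5 × 10^6 m²
ΔV = S × A × Δh = 1 × 10^-4 × 6.5 × 10^6 × 50 = 32500 m³
Q = 0.0763 ML/d = 76.3 m³/d
t = ΔV / Q = 32500 m³ / 76.3 m³/d = 426 d
t = 426 d ≈ 14.2 months

t ≈ 14.2 months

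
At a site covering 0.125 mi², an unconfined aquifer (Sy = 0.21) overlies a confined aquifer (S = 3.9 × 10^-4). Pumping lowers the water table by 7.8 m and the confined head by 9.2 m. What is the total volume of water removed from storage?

A = 0.125 mi² = 3.237 × 10^5 m²
Unconfined: ΔV_u = Sy × A × Δh_u = 0.21 × 3.237 × 10^5 × 7.8 = 5.303 × 10^5 m³
Confined: ΔV_c = S × A × Δh_c = 3.9 × 10^-4 × 3.237 × 10^5 × 9.2 = 1162 m³
Total ΔV = 5.303 × 10^5 + 1162 = 5.315 × 10^5 m³

ΔV ≈ 5.31 × 10^5 m³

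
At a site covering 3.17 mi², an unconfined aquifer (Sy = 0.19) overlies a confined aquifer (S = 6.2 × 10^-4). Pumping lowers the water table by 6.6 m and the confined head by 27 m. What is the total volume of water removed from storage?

ΔV ≈ 1.04 × 10^7 m³

A = 3.17 mi² = 8.21 × 10^6 m²
Unconfined: ΔV_u = Sy × A × Δh_u = 0.19 × 8.21 × 10^6 × 6.6 = 1.03 × 10^7 m³
Confined: ΔV_c = S × A × Δh_c = 6.2 × 10^-4 × 8.21 × 10^6 × 27 = 1.374 × 10^5 m³
Total ΔV = 1.03 × 10^7 + 1.374 × 10^5 = 1.043 × 10^7 m³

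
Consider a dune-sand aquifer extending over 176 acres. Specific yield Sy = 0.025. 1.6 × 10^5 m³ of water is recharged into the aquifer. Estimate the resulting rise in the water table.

Δh ≈ 8.99 m

A = 176 acres = 7.122 × 10^5 m²
Δh = ΔV / (Sy × A) = 1.6 × 10^5 m³ / (0.025 × 7.122 × 10^5 m²) = 8.986 m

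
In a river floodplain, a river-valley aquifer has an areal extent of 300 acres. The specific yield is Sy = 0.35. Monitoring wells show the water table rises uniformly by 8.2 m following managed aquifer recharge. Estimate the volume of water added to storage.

A = 300 acres = 1.214 × 10^6 m²
ΔV = Sy × A × Δh = 0.35 × 1.214 × 10^6 m² × 8.2 m = 3.484 × 10^6 m³

ΔV ≈ 3.48 × 10^6 m³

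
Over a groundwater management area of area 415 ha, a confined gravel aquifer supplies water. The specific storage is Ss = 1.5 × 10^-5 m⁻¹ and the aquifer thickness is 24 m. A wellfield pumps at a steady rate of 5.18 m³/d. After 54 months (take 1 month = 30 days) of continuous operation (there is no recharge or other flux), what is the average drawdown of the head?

S = Ss × b = 1.5 × 10^-5 m⁻¹ × 24 m = 3.6 × 10^-4
A = 415 ha = 4.15 × 10^6 m²
t = 54 months = 1620 d
ΔV = Q × t = 5.18 m³/d × 1620 d = 8392 m³
Δh = ΔV / (S × A) = 8392 / (3.6 × 10^-4 × 4.15 × 10^6) = 5.617 m

Δh ≈ 5.62 m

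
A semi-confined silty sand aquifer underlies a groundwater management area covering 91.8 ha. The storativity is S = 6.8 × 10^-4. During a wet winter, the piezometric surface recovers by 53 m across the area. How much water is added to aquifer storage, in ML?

ΔV ≈ 33.1 ML

A = 91.8 ha = 9.18 × 10^5 m²
ΔV = S × A × Δh = 6.8 × 10^-4 × 9.18 × 10^5 m² × 53 m = 33080 m³
ΔV = 33080 m³ = 33.08 ML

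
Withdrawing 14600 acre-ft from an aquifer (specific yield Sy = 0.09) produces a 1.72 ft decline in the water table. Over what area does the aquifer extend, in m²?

A ≈ 3.82 × 10^8 m²

Δh = 1.72 ft = 0.5243 m
ΔV = 14600 acre-ft = 1.801 × 10^7 m³
A = ΔV / (Sy × Δh) = 1.801 × 10^7 / (0.09 × 0.5243) = 3.817 × 10^8 m²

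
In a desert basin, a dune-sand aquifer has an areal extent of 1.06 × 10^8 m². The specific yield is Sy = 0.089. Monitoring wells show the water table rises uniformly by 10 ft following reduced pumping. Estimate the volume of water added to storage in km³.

ΔV ≈ 0.0288 km³

Δh = 10 ft = 3.048 m
ΔV = Sy × A × Δh = 0.089 × 1.06 × 10^8 m² × 3.048 m = 2.875 × 10^7 m³
ΔV = 2.875 × 10^7 m³ = 0.02875 km³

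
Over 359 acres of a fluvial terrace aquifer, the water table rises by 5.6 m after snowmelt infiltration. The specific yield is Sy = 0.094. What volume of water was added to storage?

ΔV ≈ 7.65 × 10^5 m³

A = 359 acres = 1.453 × 10^6 m²
ΔV = Sy × A × Δh = 0.094 × 1.453 × 10^6 m² × 5.6 m = 7.648 × 10^5 m³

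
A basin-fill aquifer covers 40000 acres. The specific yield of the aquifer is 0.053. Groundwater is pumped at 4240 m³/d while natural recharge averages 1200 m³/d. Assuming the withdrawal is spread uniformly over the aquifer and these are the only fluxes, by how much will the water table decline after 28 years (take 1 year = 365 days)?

Δh ≈ 3.62 m

A = 40000 acres = 1.619 × 10^8 m²
Net abstraction = 4240 − 1200 = 3040 m³/d
t = 28 years = 10220 d
ΔV = Q × t = 3040 m³/d × 10220 d = 3.107 × 10^7 m³
Δh = ΔV / (Sy × A) = 3.107 × 10^7 / (0.053 × 1.619 × 10^8) = 3.621 m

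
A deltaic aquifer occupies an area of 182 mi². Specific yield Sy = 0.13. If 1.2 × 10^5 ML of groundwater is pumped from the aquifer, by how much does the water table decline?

Δh ≈ 1.96 m

A = 182 mi² = 4.714 × 10^8 m²
ΔV = 1.2 × 10^5 ML = 1.2 × 10^8 m³
Δh = ΔV / (Sy × A) = 1.2 × 10^8 m³ / (0.13 × 4.714 × 10^8 m²) = 1.958 m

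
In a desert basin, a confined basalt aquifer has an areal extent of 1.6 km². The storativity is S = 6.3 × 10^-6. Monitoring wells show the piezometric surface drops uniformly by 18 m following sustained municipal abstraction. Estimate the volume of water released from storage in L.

A = 1.6 km² = 1.6 × 10^6 m²
ΔV = S × A × Δh = 6.3 × 10^-6 × 1.6 × 10^6 m² × 18 m = 181.4 m³
ΔV = 181.4 m³ = 1.814 × 10^5 L

ΔV ≈ 1.81 × 10^5 L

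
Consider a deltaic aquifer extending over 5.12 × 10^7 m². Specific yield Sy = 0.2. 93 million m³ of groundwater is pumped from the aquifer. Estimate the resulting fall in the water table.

Δh ≈ 9.08 m

ΔV = 93 million m³ = 9.3 × 10^7 m³
Δh = ΔV / (Sy × A) = 9.3 × 10^7 m³ / (0.2 × 5.12 × 10^7 m²) = 9.082 m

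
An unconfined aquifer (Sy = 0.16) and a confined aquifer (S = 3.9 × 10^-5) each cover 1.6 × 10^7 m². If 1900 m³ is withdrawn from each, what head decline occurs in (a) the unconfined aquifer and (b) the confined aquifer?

Δh_u ≈ 7.42 × 10^-4 m; Δh_c ≈ 3.04 m

Unconfined: Δh_u = ΔV/(Sy·A) = 1900/(0.16 × 1.6 × 10^7) = 7.422 × 10^-4 m
Confined: Δh_c = ΔV/(S·A) = 1900/(3.9 × 10^-5 × 1.6 × 10^7) = 3.045 m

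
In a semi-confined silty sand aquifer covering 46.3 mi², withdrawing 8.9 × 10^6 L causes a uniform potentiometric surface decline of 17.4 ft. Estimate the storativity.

S ≈ 1.4 × 10^-5

A = 46.3 mi² = 1.199 × 10^8 m²
Δh = 17.4 ft = 5.304 m
ΔV = 8.9 × 10^6 L = 8900 m³
S = ΔV / (A × Δh) = 8900 m³ / (1.199 × 10^8 m² × 5.304 m) = 1.399 × 10^-5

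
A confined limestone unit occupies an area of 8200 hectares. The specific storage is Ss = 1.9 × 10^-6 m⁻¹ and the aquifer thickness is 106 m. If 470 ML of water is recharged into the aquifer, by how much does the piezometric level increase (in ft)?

S = Ss × b = 1.9 × 10^-6 m⁻¹ × 106 m = 2.014 × 10^-4
A = 8200 hectares = 8.2 × 10^7 m²
ΔV = 470 ML = 4.7 × 10^5 m³
Δh = ΔV / (S × A) = 4.7 × 10^5 m³ / (2.014 × 10^-4 × 8.2 × 10^7 m²) = 28.46 m
Δh = 28.46 m = 93.37 ft

Δh ≈ 93.4 ft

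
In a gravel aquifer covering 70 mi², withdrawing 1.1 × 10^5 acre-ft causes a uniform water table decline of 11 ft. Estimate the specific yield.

A = 70 mi² = 1.813 × 10^8 m²
Δh = 11 ft = 3.353 m
ΔV = 1.1 × 10^5 acre-ft = 1.357 × 10^8 m³
Sy = ΔV / (A × Δh) = 1.357 × 10^8 m³ / (1.813 × 10^8 m² × 3.353 m) = 0.2232

Sy ≈ 0.22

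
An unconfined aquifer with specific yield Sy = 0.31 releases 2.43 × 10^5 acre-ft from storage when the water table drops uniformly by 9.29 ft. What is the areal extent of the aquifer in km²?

A ≈ 341 km²

Δh = 9.29 ft = 2.832 m
ΔV = 2.43 × 10^5 acre-ft = 2.997 × 10^8 m³
A = ΔV / (Sy × Δh) = 2.997 × 10^8 / (0.31 × 2.832) = 3.415 × 10^8 m²
A = 3.415 × 10^8 m² = 341.5 km²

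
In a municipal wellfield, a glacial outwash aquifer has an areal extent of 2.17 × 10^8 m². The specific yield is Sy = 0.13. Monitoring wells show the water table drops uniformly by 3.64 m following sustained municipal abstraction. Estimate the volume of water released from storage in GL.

ΔV = Sy × A × Δh = 0.13 × 2.17 × 10^8 m² × 3.64 m = 1.027 × 10^8 m³
ΔV = 1.027 × 10^8 m³ = 102.7 GL

ΔV ≈ 103 GL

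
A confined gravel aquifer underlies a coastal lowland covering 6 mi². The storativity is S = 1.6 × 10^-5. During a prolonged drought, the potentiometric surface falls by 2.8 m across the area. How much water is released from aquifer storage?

A = 6 mi² = 1.554 × 10^7 m²
ΔV = S × A × Δh = 1.6 × 10^-5 × 1.554 × 10^7 m² × 2.8 m = 696.2 m³

ΔV ≈ 696 m³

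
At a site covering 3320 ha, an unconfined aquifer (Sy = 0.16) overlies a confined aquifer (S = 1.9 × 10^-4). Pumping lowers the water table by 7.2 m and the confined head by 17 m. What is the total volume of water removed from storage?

ΔV ≈ 3.84 × 10^7 m³

A = 3320 ha = 3.32 × 10^7 m²
Unconfined: ΔV_u = Sy × A × Δh_u = 0.16 × 3.32 × 10^7 × 7.2 = 3.825 × 10^7 m³
Confined: ΔV_c = S × A × Δh_c = 1.9 × 10^-4 × 3.32 × 10^7 × 17 = 1.072 × 10^5 m³
Total ΔV = 3.825 × 10^7 + 1.072 × 10^5 = 3.835 × 10^7 m³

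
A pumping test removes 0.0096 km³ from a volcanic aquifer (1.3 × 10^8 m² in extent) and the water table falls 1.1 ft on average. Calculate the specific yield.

Δh = 1.1 ft = 0.3353 m
ΔV = 0.0096 km³ = 9.6 × 10^6 m³
Sy = ΔV / (A × Δh) = 9.6 × 10^6 m³ / (1.3 × 10^8 m² × 0.3353 m) = 0.2203

Sy ≈ 0.22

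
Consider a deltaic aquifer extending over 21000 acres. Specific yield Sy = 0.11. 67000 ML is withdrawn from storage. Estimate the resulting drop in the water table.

A = 21000 acres = 8.498 × 10^7 m²
ΔV = 67000 ML = 6.7 × 10^7 m³
Δh = ΔV / (Sy × A) = 6.7 × 10^7 m³ / (0.11 × 8.498 × 10^7 m²) = 7.167 m

Δh ≈ 7.17 m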